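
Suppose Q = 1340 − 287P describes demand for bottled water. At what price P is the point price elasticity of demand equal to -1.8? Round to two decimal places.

Ed = −287P/(1340 − 287P). Set this equal to -1.8:
287P = 1.8·(1340 − 287P) ⇒ 287P(1 + 1.8) = 1.8·1340
P = 1.8·1340 / (287·2.8) = 3.0014…

3.00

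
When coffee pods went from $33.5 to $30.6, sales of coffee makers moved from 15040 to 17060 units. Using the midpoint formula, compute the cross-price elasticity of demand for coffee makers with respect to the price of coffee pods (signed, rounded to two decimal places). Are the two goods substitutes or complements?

-1.39; complements

%ΔQ_{coffee makers} = (17060 − 15040)/avg = 2020/16050 = 0.125856…
%ΔP_{coffee pods} = (30.6 − 33.5)/avg = -2.9/32.05 = -0.090483…
E_cross = (2020/16050) / (-2.9/32.05) = -1.3909…
E_cross < 0 ⇒ the goods are complements.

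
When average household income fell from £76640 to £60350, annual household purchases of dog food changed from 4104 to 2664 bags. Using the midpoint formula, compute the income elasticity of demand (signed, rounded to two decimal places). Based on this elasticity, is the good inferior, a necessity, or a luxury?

%ΔQ = (2664 − 4104)/[( 4104 + 2664)/2] = -1440/3384 = -0.425531…
%ΔIncome = (60350 − 76640)/[( 76640 + 60350)/2] = -16290/68495 = -0.237827…
E_income = (-1440/3384) / (-16290/68495) = 1.7892…
E_income > 1 ⇒ normal good, luxury.

1.79; luxury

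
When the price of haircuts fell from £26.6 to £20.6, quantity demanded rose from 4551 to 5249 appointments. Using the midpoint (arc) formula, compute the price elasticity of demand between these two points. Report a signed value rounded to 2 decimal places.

%ΔQ = (5249 − 4551) / [(4551 + 5249)/2] = 698/4900 = 0.142448…
%ΔP = (20.6 − 26.6) / [(26.6 + 20.6)/2] = -6/23.6 = -0.254237…
Arc Ed = %ΔQ / %ΔP = (698/4900) / (-6/23.6) = -0.5602…

-0.56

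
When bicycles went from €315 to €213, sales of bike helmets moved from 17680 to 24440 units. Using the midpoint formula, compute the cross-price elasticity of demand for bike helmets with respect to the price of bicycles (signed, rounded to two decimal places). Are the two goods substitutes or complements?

-0.83; complements

%ΔQ_{bike helmets} = (24440 − 17680)/avg = 6760/21060 = 0.320987…
%ΔP_{bicycles} = (213 − 315)/avg = -102/264 = -0.386363…
E_cross = (6760/21060) / (-102/264) = -0.8307…
E_cross < 0 ⇒ the goods are complements.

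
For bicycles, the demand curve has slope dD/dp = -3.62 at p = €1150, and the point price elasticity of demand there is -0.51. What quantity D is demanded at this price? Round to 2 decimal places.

8162.75

Ed = (dD/dp)·(p/D) ⇒ D = (dD/dp)·p/Ed = (-3.62)·1150/(-0.51) = 8162.7450…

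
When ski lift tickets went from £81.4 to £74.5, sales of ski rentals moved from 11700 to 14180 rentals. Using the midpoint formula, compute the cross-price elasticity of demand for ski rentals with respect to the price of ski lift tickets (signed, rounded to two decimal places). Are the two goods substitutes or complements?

-2.17; complements

%ΔQ_{ski rentals} = (14180 − 11700)/avg = 2480/12940 = 0.191653…
%ΔP_{ski lift tickets} = (74.5 − 81.4)/avg = -6.9/77.95 = -0.088518…
E_cross = (2480/12940) / (-6.9/77.95) = -2.1651…
E_cross < 0 ⇒ the goods are complements.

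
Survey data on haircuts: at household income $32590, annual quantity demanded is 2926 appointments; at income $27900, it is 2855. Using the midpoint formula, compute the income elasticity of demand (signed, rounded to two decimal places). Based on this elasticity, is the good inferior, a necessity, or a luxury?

0.16; necessity

%ΔQ = (2855 − 2926)/[( 2926 + 2855)/2] = -71/2890.5 = -0.024563…
%ΔIncome = (27900 − 32590)/[( 32590 + 27900)/2] = -4690/30245 = -0.155066…
E_income = (-71/2890.5) / (-4690/30245) = 0.1584…
0 < E_income < 1 ⇒ normal good, necessity.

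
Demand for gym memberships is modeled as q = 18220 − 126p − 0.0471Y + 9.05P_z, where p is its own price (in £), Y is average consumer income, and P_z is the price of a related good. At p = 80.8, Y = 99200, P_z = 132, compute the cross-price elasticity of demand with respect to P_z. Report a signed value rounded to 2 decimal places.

At the given values, q = 18220 − 126(80.8) − 0.0471(99200) + 9.05(132) = 4561.48.
∂q/∂P_z = 9.05.
E = (9.05) × (132/4561.48) = 0.2618…

0.26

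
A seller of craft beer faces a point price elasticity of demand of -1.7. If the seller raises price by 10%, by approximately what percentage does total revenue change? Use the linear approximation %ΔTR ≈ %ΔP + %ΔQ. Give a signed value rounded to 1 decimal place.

-7.0%

%ΔQ ≈ Ed × %ΔP = (-1.7) × (+10%) = -17.0000%
%ΔTR ≈ %ΔP + %ΔQ = (+10%) + (-17.0000%) = -7.0000%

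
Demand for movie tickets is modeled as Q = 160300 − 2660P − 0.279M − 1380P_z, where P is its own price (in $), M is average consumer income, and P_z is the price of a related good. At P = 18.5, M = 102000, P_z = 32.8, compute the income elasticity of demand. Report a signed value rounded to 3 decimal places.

-0.762

At the given values, Q = 160300 − 2660(18.5) − 0.279(102000) − 1380(32.8) = 37368.
∂Q/∂M = -0.279.
E = (-0.279) × (102000/37368) = -0.76156…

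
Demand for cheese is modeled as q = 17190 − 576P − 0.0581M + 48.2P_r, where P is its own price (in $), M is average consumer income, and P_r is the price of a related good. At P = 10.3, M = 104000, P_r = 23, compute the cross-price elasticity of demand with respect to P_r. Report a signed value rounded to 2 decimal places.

0.18

At the given values, q = 17190 − 576(10.3) − 0.0581(104000) + 48.2(23) = 6323.4.
∂q/∂P_r = 48.2.
E = (48.2) × (23/6323.4) = 0.1753…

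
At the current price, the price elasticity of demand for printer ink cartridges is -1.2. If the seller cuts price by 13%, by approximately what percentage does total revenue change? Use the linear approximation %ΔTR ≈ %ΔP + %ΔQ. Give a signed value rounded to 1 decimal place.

+2.6%

%ΔQ ≈ Ed × %ΔP = (-1.2) × (-13%) = +15.6000%
%ΔTR ≈ %ΔP + %ΔQ = (-13%) + (+15.6000%) = +2.6000%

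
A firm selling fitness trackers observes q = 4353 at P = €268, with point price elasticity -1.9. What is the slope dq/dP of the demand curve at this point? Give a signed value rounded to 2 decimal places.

Ed = (dq/dP)·(P/q) ⇒ dq/dP = Ed·q/P = (-1.9)·4353/268 = -30.8608…

-30.86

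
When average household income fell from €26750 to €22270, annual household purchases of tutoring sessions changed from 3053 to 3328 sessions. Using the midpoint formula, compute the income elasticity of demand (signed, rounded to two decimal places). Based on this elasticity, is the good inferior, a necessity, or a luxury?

-0.47; inferior

%ΔQ = (3328 − 3053)/[( 3053 + 3328)/2] = 275/3190.5 = 0.086193…
%ΔIncome = (22270 − 26750)/[( 26750 + 22270)/2] = -4480/24510 = -0.182782…
E_income = (275/3190.5) / (-4480/24510) = -0.4715…
E_income < 0 ⇒ inferior good.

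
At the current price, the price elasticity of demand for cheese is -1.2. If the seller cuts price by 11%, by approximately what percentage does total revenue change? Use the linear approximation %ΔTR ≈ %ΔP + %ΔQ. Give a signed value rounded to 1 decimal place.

+2.2%

%ΔQ ≈ Ed × %ΔP = (-1.2) × (-11%) = +13.2000%
%ΔTR ≈ %ΔP + %ΔQ = (-11%) + (+13.2000%) = +2.2000%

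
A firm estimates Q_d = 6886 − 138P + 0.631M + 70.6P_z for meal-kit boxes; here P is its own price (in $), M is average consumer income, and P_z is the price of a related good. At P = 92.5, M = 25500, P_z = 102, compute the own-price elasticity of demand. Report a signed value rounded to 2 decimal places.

-0.73

At the given values, Q_d = 6886 − 138(92.5) + 0.631(25500) + 70.6(102) = 17412.7.
∂Q_d/∂P = −138.
E = (-138) × (92.5/17412.7) = -0.7330…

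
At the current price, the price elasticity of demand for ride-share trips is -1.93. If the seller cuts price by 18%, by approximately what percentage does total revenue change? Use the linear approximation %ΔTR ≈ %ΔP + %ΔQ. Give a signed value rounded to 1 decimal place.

%ΔQ ≈ Ed × %ΔP = (-1.93) × (-18%) = +34.7400%
%ΔTR ≈ %ΔP + %ΔQ = (-18%) + (+34.7400%) = +16.7400%

+16.7%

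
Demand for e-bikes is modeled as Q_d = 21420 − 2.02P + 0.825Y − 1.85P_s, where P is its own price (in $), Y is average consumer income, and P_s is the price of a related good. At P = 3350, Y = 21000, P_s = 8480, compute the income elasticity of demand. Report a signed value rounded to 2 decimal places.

1.06

At the given values, Q_d = 21420 − 2.02(3350) + 0.825(21000) − 1.85(8480) = 16290.
∂Q_d/∂Y = 0.825.
E = (0.825) × (21000/16290) = 1.0635…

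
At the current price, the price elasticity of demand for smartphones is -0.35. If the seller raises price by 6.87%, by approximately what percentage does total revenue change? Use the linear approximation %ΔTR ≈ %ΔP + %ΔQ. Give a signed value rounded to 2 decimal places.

%ΔQ ≈ Ed × %ΔP = (-0.35) × (+6.87%) = -2.4045%
%ΔTR ≈ %ΔP + %ΔQ = (+6.87%) + (-2.4045%) = +4.4655%

+4.47%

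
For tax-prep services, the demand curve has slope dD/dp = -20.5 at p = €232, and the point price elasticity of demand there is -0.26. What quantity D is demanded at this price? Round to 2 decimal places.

18292.31

Ed = (dD/dp)·(p/D) ⇒ D = (dD/dp)·p/Ed = (-20.5)·232/(-0.26) = 18292.3076…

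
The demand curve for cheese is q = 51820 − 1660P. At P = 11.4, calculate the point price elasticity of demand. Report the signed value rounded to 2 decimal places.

-0.58

dq/dP = −1660. At P = 11.4, q = 51820 − 1660(11.4) = 32896.
Ed = (dq/dP)·(P/q) = −1660 × (11.4/32896) = -0.5752…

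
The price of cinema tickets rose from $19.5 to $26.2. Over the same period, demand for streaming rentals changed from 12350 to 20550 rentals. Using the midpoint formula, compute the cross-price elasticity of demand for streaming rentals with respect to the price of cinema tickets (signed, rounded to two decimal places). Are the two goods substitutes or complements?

1.70; substitutes

%ΔQ_{streaming rentals} = (20550 − 12350)/avg = 8200/16450 = 0.498480…
%ΔP_{cinema tickets} = (26.2 − 19.5)/avg = 6.7/22.85 = 0.293216…
E_cross = (8200/16450) / (6.7/22.85) = 1.7000…
E_cross > 0 ⇒ the goods are substitutes.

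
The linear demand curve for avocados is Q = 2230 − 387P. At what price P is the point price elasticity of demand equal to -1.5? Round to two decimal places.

3.46

Ed = −387P/(2230 − 387P). Set this equal to -1.5:
387P = 1.5·(2230 − 387P) ⇒ 387P(1 + 1.5) = 1.5·2230
P = 1.5·2230 / (387·2.5) = 3.4573…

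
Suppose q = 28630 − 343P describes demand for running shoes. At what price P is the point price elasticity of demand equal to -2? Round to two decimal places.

Ed = −343P/(28630 − 343P). Set this equal to -2:
343P = 2·(28630 − 343P) ⇒ 343P(1 + 2) = 2·28630
P = 2·28630 / (343·3) = 55.6462…

55.65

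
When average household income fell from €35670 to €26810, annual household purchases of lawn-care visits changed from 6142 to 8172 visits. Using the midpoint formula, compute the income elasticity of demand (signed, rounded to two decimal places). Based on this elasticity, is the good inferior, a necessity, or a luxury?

%ΔQ = (8172 − 6142)/[( 6142 + 8172)/2] = 2030/7157 = 0.283638…
%ΔIncome = (26810 − 35670)/[( 35670 + 26810)/2] = -8860/31240 = -0.283610…
E_income = (2030/7157) / (-8860/31240) = -1.0000…
E_income < 0 ⇒ inferior good.

-1.00; inferior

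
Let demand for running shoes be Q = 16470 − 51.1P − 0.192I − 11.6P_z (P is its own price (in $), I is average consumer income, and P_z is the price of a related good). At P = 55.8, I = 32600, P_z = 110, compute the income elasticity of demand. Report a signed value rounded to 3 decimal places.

At the given values, Q = 16470 − 51.1(55.8) − 0.192(32600) − 11.6(110) = 6083.42.
∂Q/∂I = -0.192.
E = (-0.192) × (32600/6083.42) = -1.02889…

-1.029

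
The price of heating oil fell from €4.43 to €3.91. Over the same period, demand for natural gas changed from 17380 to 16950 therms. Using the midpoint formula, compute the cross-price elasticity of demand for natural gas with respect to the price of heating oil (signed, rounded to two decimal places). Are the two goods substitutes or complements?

0.20; substitutes

%ΔQ_{natural gas} = (16950 − 17380)/avg = -430/17165 = -0.025050…
%ΔP_{heating oil} = (3.91 − 4.43)/avg = -0.52/4.17 = -0.124700…
E_cross = (-430/17165) / (-0.52/4.17) = 0.2008…
E_cross > 0 ⇒ the goods are substitutes.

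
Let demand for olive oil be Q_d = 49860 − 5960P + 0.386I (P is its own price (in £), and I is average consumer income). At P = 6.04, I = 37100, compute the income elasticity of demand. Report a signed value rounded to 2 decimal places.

0.51

At the given values, Q_d = 49860 − 5960(6.04) + 0.386(37100) = 28182.2.
∂Q_d/∂I = 0.386.
E = (0.386) × (37100/28182.2) = 0.5081…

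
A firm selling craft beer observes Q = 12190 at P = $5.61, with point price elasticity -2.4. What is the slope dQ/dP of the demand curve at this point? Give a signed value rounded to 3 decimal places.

Ed = (dQ/dP)·(P/Q) ⇒ dQ/dP = Ed·Q/P = (-2.4)·12190/5.61 = -5214.97326…

-5214.973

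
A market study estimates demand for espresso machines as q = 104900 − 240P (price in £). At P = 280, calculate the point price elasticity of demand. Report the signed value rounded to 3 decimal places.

-1.782

dq/dP = −240. At P = 280, q = 104900 − 240(280) = 37700.
Ed = (dq/dP)·(P/q) = −240 × (280/37700) = -1.78249…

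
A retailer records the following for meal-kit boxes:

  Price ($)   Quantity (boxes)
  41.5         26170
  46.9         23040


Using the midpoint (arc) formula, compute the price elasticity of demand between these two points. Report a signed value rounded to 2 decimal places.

-1.04

%ΔQ = (23040 − 26170) / [(26170 + 23040)/2] = -3130/24605 = -0.127209…
%ΔP = (46.9 − 41.5) / [(41.5 + 46.9)/2] = 5.4/44.2 = 0.122171…
Arc Ed = %ΔQ / %ΔP = (-3130/24605) / (5.4/44.2) = -1.0412…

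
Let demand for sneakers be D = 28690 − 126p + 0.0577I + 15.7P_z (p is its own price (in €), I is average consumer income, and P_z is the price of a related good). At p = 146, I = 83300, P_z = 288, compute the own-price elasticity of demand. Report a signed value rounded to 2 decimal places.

-0.94

At the given values, D = 28690 − 126(146) + 0.0577(83300) + 15.7(288) = 19622.01.
∂D/∂p = −126.
E = (-126) × (146/19622.01) = -0.9375…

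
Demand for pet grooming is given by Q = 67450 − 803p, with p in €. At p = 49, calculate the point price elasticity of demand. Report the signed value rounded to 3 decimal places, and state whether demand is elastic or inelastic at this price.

dQ/dp = −803. At p = 49, Q = 67450 − 803(49) = 28103.
Ed = (dQ/dp)·(p/Q) = −803 × (49/28103) = -1.40009…
|Ed| = 1.400 > 1, so demand is elastic.

-1.400; elastic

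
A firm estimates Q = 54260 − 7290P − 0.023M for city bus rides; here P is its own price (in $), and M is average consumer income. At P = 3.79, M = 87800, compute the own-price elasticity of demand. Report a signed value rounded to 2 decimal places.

-1.12

At the given values, Q = 54260 − 7290(3.79) − 0.023(87800) = 24611.5.
∂Q/∂P = −7290.
E = (-7290) × (3.79/24611.5) = -1.1226…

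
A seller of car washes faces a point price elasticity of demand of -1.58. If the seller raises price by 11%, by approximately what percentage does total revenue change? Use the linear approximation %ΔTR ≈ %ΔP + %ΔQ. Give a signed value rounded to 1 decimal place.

-6.4%

%ΔQ ≈ Ed × %ΔP = (-1.58) × (+11%) = -17.3800%
%ΔTR ≈ %ΔP + %ΔQ = (+11%) + (-17.3800%) = -6.3800%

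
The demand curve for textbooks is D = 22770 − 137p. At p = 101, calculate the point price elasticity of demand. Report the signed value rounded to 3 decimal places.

dD/dp = −137. At p = 101, D = 22770 − 137(101) = 8933.
Ed = (dD/dp)·(p/D) = −137 × (101/8933) = -1.54897…

-1.549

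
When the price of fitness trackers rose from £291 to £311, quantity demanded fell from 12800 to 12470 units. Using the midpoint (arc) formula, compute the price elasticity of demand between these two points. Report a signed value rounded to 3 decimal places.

%ΔQ = (12470 − 12800) / [(12800 + 12470)/2] = -330/12635 = -0.026117…
%ΔP = (311 − 291) / [(291 + 311)/2] = 20/301 = 0.066445…
Arc Ed = %ΔQ / %ΔP = (-330/12635) / (20/301) = -0.39307…

-0.393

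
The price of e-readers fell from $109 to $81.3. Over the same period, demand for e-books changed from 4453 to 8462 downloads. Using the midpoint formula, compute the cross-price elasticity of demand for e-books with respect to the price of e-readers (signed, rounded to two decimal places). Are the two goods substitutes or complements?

%ΔQ_{e-books} = (8462 − 4453)/avg = 4009/6457.5 = 0.620828…
%ΔP_{e-readers} = (81.3 − 109)/avg = -27.7/95.15 = -0.291119…
E_cross = (4009/6457.5) / (-27.7/95.15) = -2.1325…
E_cross < 0 ⇒ the goods are complements.

-2.13; complements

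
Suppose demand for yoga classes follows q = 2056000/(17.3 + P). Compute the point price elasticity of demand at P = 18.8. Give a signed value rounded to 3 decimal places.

-0.521

dq/dP = −2056000/(17.3 + P)² = -1577.64. At P = 18.8, q = 56952.9.
Ed = (dq/dP)·(P/q) = (-1577.64) × (18.8/56952.9) = -0.52077…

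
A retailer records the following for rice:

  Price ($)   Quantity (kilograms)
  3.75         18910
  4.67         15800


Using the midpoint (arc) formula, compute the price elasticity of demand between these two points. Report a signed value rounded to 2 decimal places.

%ΔQ = (15800 − 18910) / [(18910 + 15800)/2] = -3110/17355 = -0.179199…
%ΔP = (4.67 − 3.75) / [(3.75 + 4.67)/2] = 0.92/4.21 = 0.218527…
Arc Ed = %ΔQ / %ΔP = (-3110/17355) / (0.92/4.21) = -0.8200…

-0.82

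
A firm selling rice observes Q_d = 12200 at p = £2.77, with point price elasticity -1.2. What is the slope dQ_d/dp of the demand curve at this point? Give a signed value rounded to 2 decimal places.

-5285.20

Ed = (dQ_d/dp)·(p/Q_d) ⇒ dQ_d/dp = Ed·Q_d/p = (-1.2)·12200/2.77 = -5285.1985…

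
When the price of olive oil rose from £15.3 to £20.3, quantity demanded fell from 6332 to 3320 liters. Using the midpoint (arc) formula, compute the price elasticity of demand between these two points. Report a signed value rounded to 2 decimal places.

-2.22

%ΔQ = (3320 − 6332) / [(6332 + 3320)/2] = -3012/4826 = -0.624119…
%ΔP = (20.3 − 15.3) / [(15.3 + 20.3)/2] = 5/17.8 = 0.280898…
Arc Ed = %ΔQ / %ΔP = (-3012/4826) / (5/17.8) = -2.2218…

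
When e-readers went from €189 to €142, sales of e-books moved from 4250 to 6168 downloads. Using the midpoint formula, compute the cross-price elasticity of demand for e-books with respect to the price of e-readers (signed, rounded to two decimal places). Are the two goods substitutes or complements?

%ΔQ_{e-books} = (6168 − 4250)/avg = 1918/5209 = 0.368208…
%ΔP_{e-readers} = (142 − 189)/avg = -47/165.5 = -0.283987…
E_cross = (1918/5209) / (-47/165.5) = -1.2965…
E_cross < 0 ⇒ the goods are complements.

-1.30; complements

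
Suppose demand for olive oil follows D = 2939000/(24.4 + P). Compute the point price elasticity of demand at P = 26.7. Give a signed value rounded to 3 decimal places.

-0.523

dD/dP = −2939000/(24.4 + P)² = -1125.53. At P = 26.7, D = 57514.7.
Ed = (dD/dP)·(P/D) = (-1125.53) × (26.7/57514.7) = -0.52250…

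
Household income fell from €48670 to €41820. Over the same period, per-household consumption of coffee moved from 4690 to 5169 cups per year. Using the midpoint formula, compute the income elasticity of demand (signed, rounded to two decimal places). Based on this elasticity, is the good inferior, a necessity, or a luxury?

-0.64; inferior

%ΔQ = (5169 − 4690)/[( 4690 + 5169)/2] = 479/4929.5 = 0.097170…
%ΔIncome = (41820 − 48670)/[( 48670 + 41820)/2] = -6850/45245 = -0.151397…
E_income = (479/4929.5) / (-6850/45245) = -0.6418…
E_income < 0 ⇒ inferior good.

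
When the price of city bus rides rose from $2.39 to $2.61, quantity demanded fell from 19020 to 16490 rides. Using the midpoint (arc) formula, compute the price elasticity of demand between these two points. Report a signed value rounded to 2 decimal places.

%ΔQ = (16490 − 19020) / [(19020 + 16490)/2] = -2530/17755 = -0.142495…
%ΔP = (2.61 − 2.39) / [(2.39 + 2.61)/2] = 0.22/2.5 = 0.088
Arc Ed = %ΔQ / %ΔP = (-2530/17755) / (0.22/2.5) = -1.6192…

-1.62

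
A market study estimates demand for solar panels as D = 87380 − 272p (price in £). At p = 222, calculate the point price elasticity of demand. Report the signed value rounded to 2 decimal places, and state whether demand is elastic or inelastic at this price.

dD/dp = −272. At p = 222, D = 87380 − 272(222) = 26996.
Ed = (dD/dp)·(p/D) = −272 × (222/26996) = -2.2367…
|Ed| = 2.24 > 1, so demand is elastic.

-2.24; elastic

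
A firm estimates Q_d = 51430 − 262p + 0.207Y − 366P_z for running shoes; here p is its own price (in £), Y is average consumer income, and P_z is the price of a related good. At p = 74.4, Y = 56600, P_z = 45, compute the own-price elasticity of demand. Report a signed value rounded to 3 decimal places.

At the given values, Q_d = 51430 − 262(74.4) + 0.207(56600) − 366(45) = 27183.4.
∂Q_d/∂p = −262.
E = (-262) × (74.4/27183.4) = -0.71708…

-0.717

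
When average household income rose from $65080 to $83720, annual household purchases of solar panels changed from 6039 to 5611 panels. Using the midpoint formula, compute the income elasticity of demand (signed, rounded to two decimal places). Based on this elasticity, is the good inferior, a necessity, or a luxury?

%ΔQ = (5611 − 6039)/[( 6039 + 5611)/2] = -428/5825 = -0.073476…
%ΔIncome = (83720 − 65080)/[( 65080 + 83720)/2] = 18640/74400 = 0.250537…
E_income = (-428/5825) / (18640/74400) = -0.2932…
E_income < 0 ⇒ inferior good.

-0.29; inferior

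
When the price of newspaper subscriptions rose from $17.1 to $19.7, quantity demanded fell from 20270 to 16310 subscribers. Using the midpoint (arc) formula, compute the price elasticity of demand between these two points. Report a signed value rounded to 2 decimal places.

-1.53

%ΔQ = (16310 − 20270) / [(20270 + 16310)/2] = -3960/18290 = -0.216511…
%ΔP = (19.7 − 17.1) / [(17.1 + 19.7)/2] = 2.6/18.4 = 0.141304…
Arc Ed = %ΔQ / %ΔP = (-3960/18290) / (2.6/18.4) = -1.5322…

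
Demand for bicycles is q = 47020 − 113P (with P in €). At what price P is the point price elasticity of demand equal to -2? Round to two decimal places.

Ed = −113P/(47020 − 113P). Set this equal to -2:
113P = 2·(47020 − 113P) ⇒ 113P(1 + 2) = 2·47020
P = 2·47020 / (113·3) = 277.4041…

277.40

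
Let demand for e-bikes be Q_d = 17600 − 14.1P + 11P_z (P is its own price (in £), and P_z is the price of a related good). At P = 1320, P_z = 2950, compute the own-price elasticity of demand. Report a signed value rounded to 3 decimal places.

At the given values, Q_d = 17600 − 14.1(1320) + 11(2950) = 31438.
∂Q_d/∂P = −14.1.
E = (-14.1) × (1320/31438) = -0.59202…

-0.592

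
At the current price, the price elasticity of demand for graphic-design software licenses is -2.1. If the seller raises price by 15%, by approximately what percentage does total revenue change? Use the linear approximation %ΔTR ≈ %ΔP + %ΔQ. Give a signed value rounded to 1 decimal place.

%ΔQ ≈ Ed × %ΔP = (-2.1) × (+15%) = -31.5000%
%ΔTR ≈ %ΔP + %ΔQ = (+15%) + (-31.5000%) = -16.5000%

-16.5%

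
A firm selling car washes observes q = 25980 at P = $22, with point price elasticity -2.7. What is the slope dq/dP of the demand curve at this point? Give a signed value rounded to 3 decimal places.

Ed = (dq/dP)·(P/q) ⇒ dq/dP = Ed·q/P = (-2.7)·25980/22 = -3188.45454…

-3188.455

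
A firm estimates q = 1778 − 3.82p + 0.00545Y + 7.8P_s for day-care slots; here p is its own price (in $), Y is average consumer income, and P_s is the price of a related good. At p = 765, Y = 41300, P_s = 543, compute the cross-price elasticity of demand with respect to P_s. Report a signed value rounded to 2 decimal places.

1.28

At the given values, q = 1778 − 3.82(765) + 0.00545(41300) + 7.8(543) = 3316.185.
∂q/∂P_s = 7.8.
E = (7.8) × (543/3316.185) = 1.2771…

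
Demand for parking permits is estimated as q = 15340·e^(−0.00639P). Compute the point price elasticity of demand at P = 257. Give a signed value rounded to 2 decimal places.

dq/dP = −0.00639·q = -18.9721. At P = 257, q = 2969.03.
Ed = (dq/dP)·(P/q) = (-18.9721) × (257/2969.03) = -1.6422…

-1.64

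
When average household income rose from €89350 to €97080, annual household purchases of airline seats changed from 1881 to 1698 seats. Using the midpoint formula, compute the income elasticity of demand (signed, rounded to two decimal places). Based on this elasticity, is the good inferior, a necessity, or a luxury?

-1.23; inferior

%ΔQ = (1698 − 1881)/[( 1881 + 1698)/2] = -183/1789.5 = -0.102263…
%ΔIncome = (97080 − 89350)/[( 89350 + 97080)/2] = 7730/93215 = 0.082926…
E_income = (-183/1789.5) / (7730/93215) = -1.2331…
E_income < 0 ⇒ inferior good.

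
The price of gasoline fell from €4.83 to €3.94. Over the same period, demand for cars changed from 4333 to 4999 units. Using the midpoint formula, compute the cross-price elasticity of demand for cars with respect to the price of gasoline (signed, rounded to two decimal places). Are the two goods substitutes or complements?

-0.70; complements

%ΔQ_{cars} = (4999 − 4333)/avg = 666/4666 = 0.142734…
%ΔP_{gasoline} = (3.94 − 4.83)/avg = -0.89/4.385 = -0.202964…
E_cross = (666/4666) / (-0.89/4.385) = -0.7032…
E_cross < 0 ⇒ the goods are complements.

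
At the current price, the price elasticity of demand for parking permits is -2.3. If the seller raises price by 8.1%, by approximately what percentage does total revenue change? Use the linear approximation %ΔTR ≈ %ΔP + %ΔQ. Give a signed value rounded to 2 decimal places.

-10.53%

%ΔQ ≈ Ed × %ΔP = (-2.3) × (+8.1%) = -18.6300%
%ΔTR ≈ %ΔP + %ΔQ = (+8.1%) + (-18.6300%) = -10.5300%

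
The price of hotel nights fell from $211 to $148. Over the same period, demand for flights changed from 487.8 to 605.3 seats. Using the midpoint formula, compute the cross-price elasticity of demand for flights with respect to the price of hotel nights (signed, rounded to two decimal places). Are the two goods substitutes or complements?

%ΔQ_{flights} = (605.3 − 487.8)/avg = 117.5/546.55 = 0.214984…
%ΔP_{hotel nights} = (148 − 211)/avg = -63/179.5 = -0.350974…
E_cross = (117.5/546.55) / (-63/179.5) = -0.6125…
E_cross < 0 ⇒ the goods are complements.

-0.61; complements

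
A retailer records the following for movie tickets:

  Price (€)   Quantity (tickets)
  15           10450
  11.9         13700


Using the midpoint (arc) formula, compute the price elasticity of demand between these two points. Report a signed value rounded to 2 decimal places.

%ΔQ = (13700 − 10450) / [(10450 + 13700)/2] = 3250/12075 = 0.269151…
%ΔP = (11.9 − 15) / [(15 + 11.9)/2] = -3.1/13.45 = -0.230483…
Arc Ed = %ΔQ / %ΔP = (3250/12075) / (-3.1/13.45) = -1.1677…

-1.17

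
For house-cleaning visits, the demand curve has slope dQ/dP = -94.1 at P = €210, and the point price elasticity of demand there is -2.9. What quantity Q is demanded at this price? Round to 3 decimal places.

Ed = (dQ/dP)·(P/Q) ⇒ Q = (dQ/dP)·P/Ed = (-94.1)·210/(-2.9) = 6814.13793…

6814.138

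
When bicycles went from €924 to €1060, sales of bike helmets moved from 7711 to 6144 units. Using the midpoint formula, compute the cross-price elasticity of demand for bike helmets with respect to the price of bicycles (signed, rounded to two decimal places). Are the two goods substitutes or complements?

%ΔQ_{bike helmets} = (6144 − 7711)/avg = -1567/6927.5 = -0.226199…
%ΔP_{bicycles} = (1060 − 924)/avg = 136/992 = 0.137096…
E_cross = (-1567/6927.5) / (136/992) = -1.6499…
E_cross < 0 ⇒ the goods are complements.

-1.65; complements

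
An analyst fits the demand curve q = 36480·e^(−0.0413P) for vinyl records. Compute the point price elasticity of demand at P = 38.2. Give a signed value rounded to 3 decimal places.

dq/dP = −0.0413·q = -311.054. At P = 38.2, q = 7531.57.
Ed = (dq/dP)·(P/q) = (-311.054) × (38.2/7531.57) = -1.57766

-1.578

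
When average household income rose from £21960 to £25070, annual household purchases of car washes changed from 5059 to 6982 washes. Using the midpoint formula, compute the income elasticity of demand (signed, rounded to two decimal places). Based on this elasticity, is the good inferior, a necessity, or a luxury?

2.42; luxury

%ΔQ = (6982 − 5059)/[( 5059 + 6982)/2] = 1923/6020.5 = 0.319408…
%ΔIncome = (25070 − 21960)/[( 21960 + 25070)/2] = 3110/23515 = 0.132256…
E_income = (1923/6020.5) / (3110/23515) = 2.4150…
E_income > 1 ⇒ normal good, luxury.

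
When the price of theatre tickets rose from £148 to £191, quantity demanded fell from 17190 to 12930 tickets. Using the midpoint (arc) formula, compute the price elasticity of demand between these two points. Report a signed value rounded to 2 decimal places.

%ΔQ = (12930 − 17190) / [(17190 + 12930)/2] = -4260/15060 = -0.282868…
%ΔP = (191 − 148) / [(148 + 191)/2] = 43/169.5 = 0.253687…
Arc Ed = %ΔQ / %ΔP = (-4260/15060) / (43/169.5) = -1.1150…

-1.12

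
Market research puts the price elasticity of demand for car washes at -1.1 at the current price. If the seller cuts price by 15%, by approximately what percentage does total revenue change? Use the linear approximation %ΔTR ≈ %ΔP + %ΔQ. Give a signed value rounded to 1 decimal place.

%ΔQ ≈ Ed × %ΔP = (-1.1) × (-15%) = +16.5000%
%ΔTR ≈ %ΔP + %ΔQ = (-15%) + (+16.5000%) = +1.5000%

+1.5%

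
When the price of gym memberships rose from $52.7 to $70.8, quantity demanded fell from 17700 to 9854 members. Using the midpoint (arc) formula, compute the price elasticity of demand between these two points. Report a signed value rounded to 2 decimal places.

-1.94

%ΔQ = (9854 − 17700) / [(17700 + 9854)/2] = -7846/13777 = -0.569499…
%ΔP = (70.8 − 52.7) / [(52.7 + 70.8)/2] = 18.1/61.75 = 0.293117…
Arc Ed = %ΔQ / %ΔP = (-7846/13777) / (18.1/61.75) = -1.9429…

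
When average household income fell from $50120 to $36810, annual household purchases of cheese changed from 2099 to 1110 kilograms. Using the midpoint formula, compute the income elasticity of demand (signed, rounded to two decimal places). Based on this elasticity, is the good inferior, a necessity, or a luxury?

2.01; luxury

%ΔQ = (1110 − 2099)/[( 2099 + 1110)/2] = -989/1604.5 = -0.616391…
%ΔIncome = (36810 − 50120)/[( 50120 + 36810)/2] = -13310/43465 = -0.306223…
E_income = (-989/1604.5) / (-13310/43465) = 2.0128…
E_income > 1 ⇒ normal good, luxury.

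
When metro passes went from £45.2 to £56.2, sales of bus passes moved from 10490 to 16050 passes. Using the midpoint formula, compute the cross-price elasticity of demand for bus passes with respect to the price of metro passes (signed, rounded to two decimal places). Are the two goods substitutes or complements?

%ΔQ_{bus passes} = (16050 − 10490)/avg = 5560/13270 = 0.418990…
%ΔP_{metro passes} = (56.2 − 45.2)/avg = 11/50.7 = 0.216962…
E_cross = (5560/13270) / (11/50.7) = 1.9311…
E_cross > 0 ⇒ the goods are substitutes.

1.93; substitutes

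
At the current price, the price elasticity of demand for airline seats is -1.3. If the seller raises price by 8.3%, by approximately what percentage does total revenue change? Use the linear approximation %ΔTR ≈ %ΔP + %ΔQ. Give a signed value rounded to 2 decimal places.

%ΔQ ≈ Ed × %ΔP = (-1.3) × (+8.3%) = -10.7900%
%ΔTR ≈ %ΔP + %ΔQ = (+8.3%) + (-10.7900%) = -2.4900%

-2.49%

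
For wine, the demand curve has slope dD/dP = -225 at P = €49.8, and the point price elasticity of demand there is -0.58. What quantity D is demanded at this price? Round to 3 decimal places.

Ed = (dD/dP)·(P/D) ⇒ D = (dD/dP)·P/Ed = (-225)·49.8/(-0.58) = 19318.96551…

19318.966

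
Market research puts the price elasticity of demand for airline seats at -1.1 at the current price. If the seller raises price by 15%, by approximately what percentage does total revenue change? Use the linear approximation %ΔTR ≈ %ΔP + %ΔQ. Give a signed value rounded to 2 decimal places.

%ΔQ ≈ Ed × %ΔP = (-1.1) × (+15%) = -16.5000%
%ΔTR ≈ %ΔP + %ΔQ = (+15%) + (-16.5000%) = -1.5000%

-1.50%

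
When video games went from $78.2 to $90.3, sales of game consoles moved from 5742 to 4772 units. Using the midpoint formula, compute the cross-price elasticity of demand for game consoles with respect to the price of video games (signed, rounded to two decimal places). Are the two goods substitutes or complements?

-1.28; complements

%ΔQ_{game consoles} = (4772 − 5742)/avg = -970/5257 = -0.184515…
%ΔP_{video games} = (90.3 − 78.2)/avg = 12.1/84.25 = 0.143620…
E_cross = (-970/5257) / (12.1/84.25) = -1.2847…
E_cross < 0 ⇒ the goods are complements.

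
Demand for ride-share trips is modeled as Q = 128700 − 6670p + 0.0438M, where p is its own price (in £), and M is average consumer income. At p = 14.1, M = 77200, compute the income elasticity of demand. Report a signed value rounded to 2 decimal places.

0.09

At the given values, Q = 128700 − 6670(14.1) + 0.0438(77200) = 38034.36.
∂Q/∂M = 0.0438.
E = (0.0438) × (77200/38034.36) = 0.0889…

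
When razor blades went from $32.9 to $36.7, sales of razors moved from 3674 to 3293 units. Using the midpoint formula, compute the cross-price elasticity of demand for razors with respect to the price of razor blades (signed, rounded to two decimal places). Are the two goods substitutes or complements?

-1.00; complements

%ΔQ_{razors} = (3293 − 3674)/avg = -381/3483.5 = -0.109372…
%ΔP_{razor blades} = (36.7 − 32.9)/avg = 3.8/34.8 = 0.109195…
E_cross = (-381/3483.5) / (3.8/34.8) = -1.0016…
E_cross < 0 ⇒ the goods are complements.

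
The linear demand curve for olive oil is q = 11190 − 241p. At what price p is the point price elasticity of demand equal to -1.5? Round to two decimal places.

Ed = −241p/(11190 − 241p). Set this equal to -1.5:
241p = 1.5·(11190 − 241p) ⇒ 241p(1 + 1.5) = 1.5·11190
p = 1.5·11190 / (241·2.5) = 27.8589…

27.86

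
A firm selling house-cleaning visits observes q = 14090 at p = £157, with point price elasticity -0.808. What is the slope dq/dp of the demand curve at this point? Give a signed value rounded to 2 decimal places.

-72.51

Ed = (dq/dp)·(p/q) ⇒ dq/dp = Ed·q/p = (-0.808)·14090/157 = -72.5141…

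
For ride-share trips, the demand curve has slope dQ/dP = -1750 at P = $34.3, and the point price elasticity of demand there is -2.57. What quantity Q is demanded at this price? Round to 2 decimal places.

23356.03

Ed = (dQ/dP)·(P/Q) ⇒ Q = (dQ/dP)·P/Ed = (-1750)·34.3/(-2.57) = 23356.0311…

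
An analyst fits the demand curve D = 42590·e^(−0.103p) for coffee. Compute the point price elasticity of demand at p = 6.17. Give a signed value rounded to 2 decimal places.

dD/dp = −0.103·D = -2323.52. At p = 6.17, D = 22558.4.
Ed = (dD/dp)·(p/D) = (-2323.52) × (6.17/22558.4) = -0.6355…

-0.64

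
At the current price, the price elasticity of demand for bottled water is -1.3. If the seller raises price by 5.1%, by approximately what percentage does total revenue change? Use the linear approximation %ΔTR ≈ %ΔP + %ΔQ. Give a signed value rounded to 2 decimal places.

%ΔQ ≈ Ed × %ΔP = (-1.3) × (+5.1%) = -6.6300%
%ΔTR ≈ %ΔP + %ΔQ = (+5.1%) + (-6.6300%) = -1.5300%

-1.53%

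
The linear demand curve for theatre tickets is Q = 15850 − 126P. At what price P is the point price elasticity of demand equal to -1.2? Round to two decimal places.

68.61

Ed = −126P/(15850 − 126P). Set this equal to -1.2:
126P = 1.2·(15850 − 126P) ⇒ 126P(1 + 1.2) = 1.2·15850
P = 1.2·15850 / (126·2.2) = 68.6147…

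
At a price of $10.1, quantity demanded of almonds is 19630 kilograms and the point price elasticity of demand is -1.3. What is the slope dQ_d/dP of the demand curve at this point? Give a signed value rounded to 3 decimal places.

Ed = (dQ_d/dP)·(P/Q_d) ⇒ dQ_d/dP = Ed·Q_d/P = (-1.3)·19630/10.1 = -2526.63366…

-2526.634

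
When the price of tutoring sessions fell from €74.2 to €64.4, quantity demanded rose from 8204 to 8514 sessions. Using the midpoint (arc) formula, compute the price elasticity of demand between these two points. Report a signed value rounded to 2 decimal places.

-0.26

%ΔQ = (8514 − 8204) / [(8204 + 8514)/2] = 310/8359 = 0.037085…
%ΔP = (64.4 − 74.2) / [(74.2 + 64.4)/2] = -9.8/69.3 = -0.141414…
Arc Ed = %ΔQ / %ΔP = (310/8359) / (-9.8/69.3) = -0.2622…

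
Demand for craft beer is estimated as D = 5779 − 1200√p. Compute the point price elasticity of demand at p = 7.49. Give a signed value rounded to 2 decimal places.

dD/dp = −1200/(2√p) = -219.235. At p = 7.49, D = 2494.86.
Ed = (dD/dp)·(p/D) = (-219.235) × (7.49/2494.86) = -0.6581…

-0.66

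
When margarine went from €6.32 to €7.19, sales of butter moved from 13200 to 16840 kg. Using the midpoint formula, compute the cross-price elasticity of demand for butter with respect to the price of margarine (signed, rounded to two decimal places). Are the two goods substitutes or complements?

1.88; substitutes

%ΔQ_{butter} = (16840 − 13200)/avg = 3640/15020 = 0.242343…
%ΔP_{margarine} = (7.19 − 6.32)/avg = 0.87/6.755 = 0.128793…
E_cross = (3640/15020) / (0.87/6.755) = 1.8816…
E_cross > 0 ⇒ the goods are substitutes.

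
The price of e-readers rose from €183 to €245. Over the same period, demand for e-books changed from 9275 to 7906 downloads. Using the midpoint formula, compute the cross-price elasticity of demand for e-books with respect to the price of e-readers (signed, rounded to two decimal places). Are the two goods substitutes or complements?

-0.55; complements

%ΔQ_{e-books} = (7906 − 9275)/avg = -1369/8590.5 = -0.159362…
%ΔP_{e-readers} = (245 − 183)/avg = 62/214 = 0.289719…
E_cross = (-1369/8590.5) / (62/214) = -0.5500…
E_cross < 0 ⇒ the goods are complements.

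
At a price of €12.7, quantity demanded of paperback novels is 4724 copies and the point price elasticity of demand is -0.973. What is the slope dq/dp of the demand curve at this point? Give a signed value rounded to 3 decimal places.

-361.925

Ed = (dq/dp)·(p/q) ⇒ dq/dp = Ed·q/p = (-0.973)·4724/12.7 = -361.92535…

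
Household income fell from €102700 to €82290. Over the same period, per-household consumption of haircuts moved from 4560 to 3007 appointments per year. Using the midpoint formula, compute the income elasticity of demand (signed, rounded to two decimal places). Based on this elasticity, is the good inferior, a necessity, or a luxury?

1.86; luxury

%ΔQ = (3007 − 4560)/[( 4560 + 3007)/2] = -1553/3783.5 = -0.410466…
%ΔIncome = (82290 − 102700)/[( 102700 + 82290)/2] = -20410/92495 = -0.220660…
E_income = (-1553/3783.5) / (-20410/92495) = 1.8601…
E_income > 1 ⇒ normal good, luxury.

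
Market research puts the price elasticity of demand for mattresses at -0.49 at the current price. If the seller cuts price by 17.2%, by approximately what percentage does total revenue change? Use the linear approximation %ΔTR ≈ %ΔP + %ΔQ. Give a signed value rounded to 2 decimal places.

-8.77%

%ΔQ ≈ Ed × %ΔP = (-0.49) × (-17.2%) = +8.4280%
%ΔTR ≈ %ΔP + %ΔQ = (-17.2%) + (+8.4280%) = -8.7720%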